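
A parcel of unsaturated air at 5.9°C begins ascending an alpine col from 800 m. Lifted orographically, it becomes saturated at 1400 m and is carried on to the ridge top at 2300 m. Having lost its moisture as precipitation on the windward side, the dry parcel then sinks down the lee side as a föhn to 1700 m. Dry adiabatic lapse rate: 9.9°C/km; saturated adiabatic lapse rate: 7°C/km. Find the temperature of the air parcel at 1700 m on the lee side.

Dry to 1400 m: -9.9 × 0.6 km = -5.94°C, so T = -0.04°C.
Saturated to 2300 m: -7 × 0.9 km = -6.3°C, so T = -6.34°C.
Dry descent to 1700 m: +9.9 × 0.6 km = +5.94°C, so T = -0.4°C.

-0.4°C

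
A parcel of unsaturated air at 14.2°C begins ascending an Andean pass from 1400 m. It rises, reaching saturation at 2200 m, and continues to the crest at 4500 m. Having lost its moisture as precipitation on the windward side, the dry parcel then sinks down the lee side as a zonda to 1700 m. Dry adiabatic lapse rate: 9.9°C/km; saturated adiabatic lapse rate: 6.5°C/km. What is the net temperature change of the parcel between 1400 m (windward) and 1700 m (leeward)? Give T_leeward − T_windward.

+4.85°C

Dry to 2200 m: -9.9 × 0.8 km = -7.92°C, so T = 6.28°C.
Saturated to 4500 m: -6.5 × 2.3 km = -14.95°C, so T = -8.67°C.
Dry descent to 1700 m: +9.9 × 2.8 km = +27.72°C, so T = 19.05°C.
Net change vs windward start: 19.05 − 14.2 = +4.85°C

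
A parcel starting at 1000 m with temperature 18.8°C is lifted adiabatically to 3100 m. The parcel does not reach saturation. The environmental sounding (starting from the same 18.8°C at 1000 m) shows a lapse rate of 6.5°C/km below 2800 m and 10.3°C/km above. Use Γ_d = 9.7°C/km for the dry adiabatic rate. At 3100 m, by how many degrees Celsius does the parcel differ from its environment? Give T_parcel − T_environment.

Parcel:
  1000 → 3100 m (dry, 9.7°C/km): ΔT = -9.7 × 2.1 = -20.37°C → T = -1.57°C
Environment:
  1000 → 2800 m (environment, lower layer, 6.5°C/km): ΔT = -6.5 × 1.8 = -11.7°C → T = 7.1°C
  2800 → 3100 m (environment, upper layer, 10.3°C/km): ΔT = -10.3 × 0.3 = -3.09°C → T = 4.01°C
T_parcel − T_env = -1.57 − 4.01 = -5.58°C

-5.58°C (parcel cooler than environment)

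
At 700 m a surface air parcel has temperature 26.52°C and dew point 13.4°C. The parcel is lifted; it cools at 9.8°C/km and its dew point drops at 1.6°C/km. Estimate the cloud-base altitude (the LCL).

T and T_d converge at 9.8 − 1.6 = 8.2°C per km
Height above start = (26.52 − 13.4) / 8.2 = 1.6 km
LCL altitude = 700 m + 1600 m = 2300 m

2300 m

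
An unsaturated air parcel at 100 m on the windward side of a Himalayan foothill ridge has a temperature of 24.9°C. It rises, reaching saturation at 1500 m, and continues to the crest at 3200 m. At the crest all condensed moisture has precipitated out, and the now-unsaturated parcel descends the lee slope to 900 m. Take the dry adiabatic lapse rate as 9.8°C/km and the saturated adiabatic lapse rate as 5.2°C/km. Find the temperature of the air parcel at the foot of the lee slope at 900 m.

From 100 m to 1500 m (dry): cools by 9.8 × 1.4 = 13.72°C, giving 11.18°C.
From 1500 m to 3200 m (saturated): cools by 5.2 × 1.7 = 8.84°C, giving 2.34°C.
From 3200 m to 900 m (dry descent): warms by 9.8 × 2.3 = 22.54°C, giving 24.88°C.

24.88°C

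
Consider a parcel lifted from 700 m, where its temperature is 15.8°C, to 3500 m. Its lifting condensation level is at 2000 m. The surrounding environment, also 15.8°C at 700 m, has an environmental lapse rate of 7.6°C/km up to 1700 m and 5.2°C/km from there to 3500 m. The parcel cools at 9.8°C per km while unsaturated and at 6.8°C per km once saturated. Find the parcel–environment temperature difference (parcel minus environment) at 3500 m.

Parcel:
  700 → 2000 m (dry, 9.8°C/km): ΔT = -9.8 × 1.3 = -12.74°C → T = 3.06°C
  2000 → 3500 m (saturated, 6.8°C/km): ΔT = -6.8 × 1.5 = -10.2°C → T = -7.14°C
Environment:
  700 → 1700 m (environment, lower layer, 7.6°C/km): ΔT = -7.6 × 1 = -7.6°C → T = 8.2°C
  1700 → 3500 m (environment, upper layer, 5.2°C/km): ΔT = -5.2 × 1.8 = -9.36°C → T = -1.16°C
T_parcel − T_env = -7.14 − (-1.16) = -5.98°C

-5.98°C (parcel cooler than environment)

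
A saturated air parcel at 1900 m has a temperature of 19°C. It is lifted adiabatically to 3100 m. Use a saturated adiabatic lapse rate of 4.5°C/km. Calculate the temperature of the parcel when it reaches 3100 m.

1900 → 3100 m (saturated adiabatic, 4.5°C/km): ΔT = -4.5 × 1.2 = -5.4°C → T = 13.6°C

13.6°C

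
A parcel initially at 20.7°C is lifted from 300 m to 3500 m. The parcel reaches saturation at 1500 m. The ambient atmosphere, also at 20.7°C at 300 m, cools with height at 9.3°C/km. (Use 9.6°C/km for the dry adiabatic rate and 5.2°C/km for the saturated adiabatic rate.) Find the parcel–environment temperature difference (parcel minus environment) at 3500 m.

Parcel:
  300–1500 m, dry: Δz = 1.2 km ⇒ ΔT = -11.52°C; T = 9.18°C
  1500–3500 m, saturated: Δz = 2 km ⇒ ΔT = -10.4°C; T = -1.22°C
Environment:
  300–3500 m, environment: Δz = 3.2 km ⇒ ΔT = -29.76°C; T = -9.06°C
T_parcel − T_env = -1.22 − (-9.06) = +7.84°C

+7.84°C (parcel warmer than environment)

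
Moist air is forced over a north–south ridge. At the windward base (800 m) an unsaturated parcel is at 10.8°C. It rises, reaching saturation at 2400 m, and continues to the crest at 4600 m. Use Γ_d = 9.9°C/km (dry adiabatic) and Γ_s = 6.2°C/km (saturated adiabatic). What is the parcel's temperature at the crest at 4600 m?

From 800 m to 2400 m (dry): cools by 9.9 × 1.6 = 15.84°C, giving -5.04°C.
From 2400 m to 4600 m (saturated): cools by 6.2 × 2.2 = 13.64°C, giving -18.68°C.

-18.68°C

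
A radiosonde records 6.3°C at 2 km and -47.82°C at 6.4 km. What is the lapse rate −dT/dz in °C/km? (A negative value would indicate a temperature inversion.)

12.3°C/km

Γ = −ΔT/Δz = (6.3 − (-47.82)) / (6400 − 2000) m
  = 54.12°C / 4.4 km = 12.3°C/km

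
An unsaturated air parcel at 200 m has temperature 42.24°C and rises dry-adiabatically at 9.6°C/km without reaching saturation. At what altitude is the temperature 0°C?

Height above start = (42.24 − 0) / 9.6 = 4.4 km
Altitude = 200 m + 4400 m = 4600 m

4600 m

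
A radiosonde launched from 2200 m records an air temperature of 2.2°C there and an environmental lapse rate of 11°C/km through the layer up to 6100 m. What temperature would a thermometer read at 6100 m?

2200 → 6100 m (environmental, 11°C/km): ΔT = -11 × 3.9 = -42.9°C → T = -40.7°C

-40.7°C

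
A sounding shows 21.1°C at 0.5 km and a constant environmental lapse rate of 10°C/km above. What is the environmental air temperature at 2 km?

Environmental to 2000 m: -10 × 1.5 km = -15°C, so T = 6.1°C.

6.1°C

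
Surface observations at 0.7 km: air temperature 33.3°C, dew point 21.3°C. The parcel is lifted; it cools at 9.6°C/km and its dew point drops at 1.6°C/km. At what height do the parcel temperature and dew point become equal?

2.2 km

T and T_d converge at 9.6 − 1.6 = 8°C per km
Height above start = (33.3 − 21.3) / 8 = 1.5 km
LCL altitude = 700 m + 1500 m = 2200 m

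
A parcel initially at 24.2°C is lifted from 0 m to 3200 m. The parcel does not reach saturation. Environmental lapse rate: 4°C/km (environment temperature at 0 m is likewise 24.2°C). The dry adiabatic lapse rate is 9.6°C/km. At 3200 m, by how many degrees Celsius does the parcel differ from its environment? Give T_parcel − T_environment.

Parcel:
  0–3200 m, dry: Δz = 3.2 km ⇒ ΔT = -30.72°C; T = -6.52°C
Environment:
  0–3200 m, environment: Δz = 3.2 km ⇒ ΔT = -12.8°C; T = 11.4°C
T_parcel − T_env = -6.52 − 11.4 = -17.92°C

-17.92°C (parcel cooler than environment)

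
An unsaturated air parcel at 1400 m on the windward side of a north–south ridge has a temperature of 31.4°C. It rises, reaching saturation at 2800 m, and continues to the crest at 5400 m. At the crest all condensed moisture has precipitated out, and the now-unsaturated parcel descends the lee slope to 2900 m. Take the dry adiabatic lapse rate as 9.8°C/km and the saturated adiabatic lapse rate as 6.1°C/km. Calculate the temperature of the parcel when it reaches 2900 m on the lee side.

Dry to 2800 m: -9.8 × 1.4 km = -13.72°C, so T = 17.68°C.
Saturated to 5400 m: -6.1 × 2.6 km = -15.86°C, so T = 1.82°C.
Dry descent to 2900 m: +9.8 × 2.5 km = +24.5°C, so T = 26.32°C.

26.32°C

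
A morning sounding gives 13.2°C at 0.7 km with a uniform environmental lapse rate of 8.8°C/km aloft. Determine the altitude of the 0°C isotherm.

Height above start = (13.2 − 0) / 8.8 = 1.5 km
Altitude = 700 m + 1500 m = 2200 m

2.2 km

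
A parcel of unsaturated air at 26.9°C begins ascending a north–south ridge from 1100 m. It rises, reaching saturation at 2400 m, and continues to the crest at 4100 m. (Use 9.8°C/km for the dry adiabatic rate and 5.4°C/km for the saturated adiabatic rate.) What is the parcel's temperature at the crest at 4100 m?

1100 → 2400 m (dry, 9.8°C/km): ΔT = -9.8 × 1.3 = -12.74°C → T = 14.16°C
2400 → 4100 m (saturated, 5.4°C/km): ΔT = -5.4 × 1.7 = -9.18°C → T = 4.98°C

4.98°C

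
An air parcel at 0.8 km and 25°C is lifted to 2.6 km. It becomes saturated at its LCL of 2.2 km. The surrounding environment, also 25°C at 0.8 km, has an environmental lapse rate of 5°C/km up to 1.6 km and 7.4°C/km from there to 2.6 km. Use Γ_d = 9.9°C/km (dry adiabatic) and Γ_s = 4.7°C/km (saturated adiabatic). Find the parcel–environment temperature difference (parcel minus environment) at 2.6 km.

Parcel:
  800 → 2200 m (dry, 9.9°C/km): ΔT = -9.9 × 1.4 = -13.86°C → T = 11.14°C
  2200 → 2600 m (saturated, 4.7°C/km): ΔT = -4.7 × 0.4 = -1.88°C → T = 9.26°C
Environment:
  800 → 1600 m (environment, lower layer, 5°C/km): ΔT = -5 × 0.8 = -4°C → T = 21°C
  1600 → 2600 m (environment, upper layer, 7.4°C/km): ΔT = -7.4 × 1 = -7.4°C → T = 13.6°C
T_parcel − T_env = 9.26 − 13.6 = -4.34°C

-4.34°C (parcel cooler than environment)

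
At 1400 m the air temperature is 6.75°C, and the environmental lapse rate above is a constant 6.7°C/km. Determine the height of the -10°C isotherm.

Height above start = (6.75 − (-10)) / 6.7 = 2.5 km
Altitude = 1400 m + 2500 m = 3900 m

3900 m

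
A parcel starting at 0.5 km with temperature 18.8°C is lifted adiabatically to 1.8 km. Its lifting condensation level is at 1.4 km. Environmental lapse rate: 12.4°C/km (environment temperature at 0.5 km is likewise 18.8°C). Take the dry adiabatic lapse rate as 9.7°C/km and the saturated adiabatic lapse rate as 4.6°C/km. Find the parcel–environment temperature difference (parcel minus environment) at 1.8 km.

+5.55°C (parcel warmer than environment)

Parcel:
  From 500 m to 1400 m (dry): cools by 9.7 × 0.9 = 8.73°C, giving 10.07°C.
  From 1400 m to 1800 m (saturated): cools by 4.6 × 0.4 = 1.84°C, giving 8.23°C.
Environment:
  From 500 m to 1800 m (environment): cools by 12.4 × 1.3 = 16.12°C, giving 2.68°C.
T_parcel − T_env = 8.23 − 2.68 = +5.55°C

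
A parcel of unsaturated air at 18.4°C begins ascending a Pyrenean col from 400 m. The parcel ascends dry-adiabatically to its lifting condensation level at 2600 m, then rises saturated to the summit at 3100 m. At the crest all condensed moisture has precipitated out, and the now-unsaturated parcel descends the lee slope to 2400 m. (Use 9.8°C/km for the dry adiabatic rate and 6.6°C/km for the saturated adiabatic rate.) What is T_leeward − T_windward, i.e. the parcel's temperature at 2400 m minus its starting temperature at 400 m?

400 → 2600 m (dry, 9.8°C/km): ΔT = -9.8 × 2.2 = -21.56°C → T = -3.16°C
2600 → 3100 m (saturated, 6.6°C/km): ΔT = -6.6 × 0.5 = -3.3°C → T = -6.46°C
3100 → 2400 m (dry descent, 9.8°C/km): ΔT = +9.8 × 0.7 = +6.86°C → T = 0.4°C
Net change vs windward start: 0.4 − 18.4 = -18°C

-18°C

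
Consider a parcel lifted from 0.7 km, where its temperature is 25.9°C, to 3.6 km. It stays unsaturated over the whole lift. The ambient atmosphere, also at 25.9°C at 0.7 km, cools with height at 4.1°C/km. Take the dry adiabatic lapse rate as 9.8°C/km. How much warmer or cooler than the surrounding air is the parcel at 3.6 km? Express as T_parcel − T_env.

-16.53°C (parcel cooler than environment)

Parcel:
  700 → 3600 m (dry, 9.8°C/km): ΔT = -9.8 × 2.9 = -28.42°C → T = -2.52°C
Environment:
  700 → 3600 m (environment, 4.1°C/km): ΔT = -4.1 × 2.9 = -11.89°C → T = 14.01°C
T_parcel − T_env = -2.52 − 14.01 = -16.53°C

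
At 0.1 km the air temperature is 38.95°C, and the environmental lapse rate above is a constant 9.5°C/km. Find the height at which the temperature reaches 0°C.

Height above start = (38.95 − 0) / 9.5 = 4.1 km
Altitude = 100 m + 4100 m = 4200 m

4.2 km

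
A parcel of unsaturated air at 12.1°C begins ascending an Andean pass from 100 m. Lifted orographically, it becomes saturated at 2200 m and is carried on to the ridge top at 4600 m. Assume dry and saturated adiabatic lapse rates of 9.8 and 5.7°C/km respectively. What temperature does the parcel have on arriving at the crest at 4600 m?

Dry to 2200 m: -9.8 × 2.1 km = -20.58°C, so T = -8.48°C.
Saturated to 4600 m: -5.7 × 2.4 km = -13.68°C, so T = -22.16°C.

-22.16°C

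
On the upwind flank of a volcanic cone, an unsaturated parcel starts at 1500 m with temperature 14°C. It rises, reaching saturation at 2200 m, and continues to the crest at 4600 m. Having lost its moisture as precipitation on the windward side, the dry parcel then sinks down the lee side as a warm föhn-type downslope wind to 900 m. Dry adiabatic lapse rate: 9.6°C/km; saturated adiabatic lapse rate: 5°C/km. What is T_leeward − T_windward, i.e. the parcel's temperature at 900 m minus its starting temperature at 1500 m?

1500 → 2200 m (dry, 9.6°C/km): ΔT = -9.6 × 0.7 = -6.72°C → T = 7.28°C
2200 → 4600 m (saturated, 5°C/km): ΔT = -5 × 2.4 = -12°C → T = -4.72°C
4600 → 900 m (dry descent, 9.6°C/km): ΔT = +9.6 × 3.7 = +35.52°C → T = 30.8°C
Net change vs windward start: 30.8 − 14 = +16.8°C

+16.8°C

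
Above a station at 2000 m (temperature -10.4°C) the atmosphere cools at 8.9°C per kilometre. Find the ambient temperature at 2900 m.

-18.41°C

2000–2900 m, environmental: Δz = 0.9 km ⇒ ΔT = -8.01°C; T = -18.41°C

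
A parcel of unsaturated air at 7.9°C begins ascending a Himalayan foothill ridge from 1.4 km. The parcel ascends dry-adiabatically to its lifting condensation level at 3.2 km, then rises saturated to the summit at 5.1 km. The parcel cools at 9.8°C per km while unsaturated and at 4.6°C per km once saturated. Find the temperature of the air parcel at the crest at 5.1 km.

1400–3200 m, dry: Δz = 1.8 km ⇒ ΔT = -17.64°C; T = -9.74°C
3200–5100 m, saturated: Δz = 1.9 km ⇒ ΔT = -8.74°C; T = -18.48°C

-18.48°C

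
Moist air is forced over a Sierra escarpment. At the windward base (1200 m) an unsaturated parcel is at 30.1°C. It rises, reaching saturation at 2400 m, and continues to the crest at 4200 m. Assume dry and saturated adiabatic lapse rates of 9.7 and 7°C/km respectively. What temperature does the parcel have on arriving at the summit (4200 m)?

5.86°C

Dry to 2400 m: -9.7 × 1.2 km = -11.64°C, so T = 18.46°C.
Saturated to 4200 m: -7 × 1.8 km = -12.6°C, so T = 5.86°C.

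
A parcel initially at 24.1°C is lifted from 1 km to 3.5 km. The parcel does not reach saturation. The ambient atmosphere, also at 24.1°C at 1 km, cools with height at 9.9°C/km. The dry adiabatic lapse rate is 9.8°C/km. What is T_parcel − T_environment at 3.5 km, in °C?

+0.25°C (parcel warmer than environment)

Parcel:
  1000–3500 m, dry: Δz = 2.5 km ⇒ ΔT = -24.5°C; T = -0.4°C
Environment:
  1000–3500 m, environment: Δz = 2.5 km ⇒ ΔT = -24.75°C; T = -0.65°C
T_parcel − T_env = -0.4 − (-0.65) = +0.25°C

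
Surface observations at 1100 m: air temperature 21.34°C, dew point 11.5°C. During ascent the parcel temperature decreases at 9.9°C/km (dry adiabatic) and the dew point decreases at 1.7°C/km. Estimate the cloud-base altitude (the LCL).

T and T_d converge at 9.9 − 1.7 = 8.2°C per km
Height above start = (21.34 − 11.5) / 8.2 = 1.2 km
LCL altitude = 1100 m + 1200 m = 2300 m

2300 m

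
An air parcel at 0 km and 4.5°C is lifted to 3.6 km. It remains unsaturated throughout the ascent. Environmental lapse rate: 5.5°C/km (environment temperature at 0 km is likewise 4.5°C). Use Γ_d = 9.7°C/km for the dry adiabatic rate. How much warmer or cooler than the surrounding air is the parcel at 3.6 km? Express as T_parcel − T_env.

-15.12°C (parcel cooler than environment)

Parcel:
  From 0 m to 3600 m (dry): cools by 9.7 × 3.6 = 34.92°C, giving -30.42°C.
Environment:
  From 0 m to 3600 m (environment): cools by 5.5 × 3.6 = 19.8°C, giving -15.3°C.
T_parcel − T_env = -30.42 − (-15.3) = -15.12°C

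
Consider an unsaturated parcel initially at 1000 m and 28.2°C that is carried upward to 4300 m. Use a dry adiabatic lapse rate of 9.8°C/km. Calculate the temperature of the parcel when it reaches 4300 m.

1000–4300 m, dry adiabatic: Δz = 3.3 km ⇒ ΔT = -32.34°C; T = -4.14°C

-4.14°C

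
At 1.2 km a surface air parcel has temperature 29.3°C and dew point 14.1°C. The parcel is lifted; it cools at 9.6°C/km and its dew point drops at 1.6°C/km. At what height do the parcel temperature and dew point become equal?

3.1 km

T and T_d converge at 9.6 − 1.6 = 8°C per km
Height above start = (29.3 − 14.1) / 8 = 1.9 km
LCL altitude = 1200 m + 1900 m = 3100 m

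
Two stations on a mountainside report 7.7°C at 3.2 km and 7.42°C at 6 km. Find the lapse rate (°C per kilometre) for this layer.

Γ = −ΔT/Δz = (7.7 − 7.42) / (6000 − 3200) m
  = 0.28°C / 2.8 km = 0.1°C/km

0.1°C/km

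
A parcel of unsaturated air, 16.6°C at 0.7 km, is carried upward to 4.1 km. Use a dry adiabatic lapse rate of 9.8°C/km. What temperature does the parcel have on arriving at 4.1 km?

-16.72°C

700–4100 m, dry adiabatic: Δz = 3.4 km ⇒ ΔT = -33.32°C; T = -16.72°C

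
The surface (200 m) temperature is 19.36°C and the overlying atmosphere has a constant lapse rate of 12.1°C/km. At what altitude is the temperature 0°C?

1800 m

Height above start = (19.36 − 0) / 12.1 = 1.6 km
Altitude = 200 m + 1600 m = 1800 m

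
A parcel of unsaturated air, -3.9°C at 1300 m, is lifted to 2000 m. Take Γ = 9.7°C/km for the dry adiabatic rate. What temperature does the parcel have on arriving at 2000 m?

1300–2000 m, dry adiabatic: Δz = 0.7 km ⇒ ΔT = -6.79°C; T = -10.69°C

-10.69°C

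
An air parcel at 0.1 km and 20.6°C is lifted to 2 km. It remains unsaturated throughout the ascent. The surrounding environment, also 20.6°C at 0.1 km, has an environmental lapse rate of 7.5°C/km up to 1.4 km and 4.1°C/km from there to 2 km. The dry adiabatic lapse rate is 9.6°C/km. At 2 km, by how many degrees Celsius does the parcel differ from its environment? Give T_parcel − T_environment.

-6.03°C (parcel cooler than environment)

Parcel:
  From 100 m to 2000 m (dry): cools by 9.6 × 1.9 = 18.24°C, giving 2.36°C.
Environment:
  From 100 m to 1400 m (environment, lower layer): cools by 7.5 × 1.3 = 9.75°C, giving 10.85°C.
  From 1400 m to 2000 m (environment, upper layer): cools by 4.1 × 0.6 = 2.46°C, giving 8.39°C.
T_parcel − T_env = 2.36 − 8.39 = -6.03°C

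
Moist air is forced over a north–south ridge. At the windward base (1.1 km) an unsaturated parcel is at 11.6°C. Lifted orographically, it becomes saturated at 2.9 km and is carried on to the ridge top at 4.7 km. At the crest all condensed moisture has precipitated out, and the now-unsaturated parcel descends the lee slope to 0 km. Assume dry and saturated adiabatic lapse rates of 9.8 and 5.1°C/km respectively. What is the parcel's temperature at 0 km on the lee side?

30.84°C

1100 → 2900 m (dry, 9.8°C/km): ΔT = -9.8 × 1.8 = -17.64°C → T = -6.04°C
2900 → 4700 m (saturated, 5.1°C/km): ΔT = -5.1 × 1.8 = -9.18°C → T = -15.22°C
4700 → 0 m (dry descent, 9.8°C/km): ΔT = +9.8 × 4.7 = +46.06°C → T = 30.84°C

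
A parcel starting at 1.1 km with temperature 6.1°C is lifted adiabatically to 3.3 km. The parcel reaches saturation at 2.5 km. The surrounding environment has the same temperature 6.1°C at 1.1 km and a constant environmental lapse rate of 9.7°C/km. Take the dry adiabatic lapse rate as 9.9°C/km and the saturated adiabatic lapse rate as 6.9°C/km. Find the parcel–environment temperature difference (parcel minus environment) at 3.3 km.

+1.96°C (parcel warmer than environment)

Parcel:
  Dry to 2500 m: -9.9 × 1.4 km = -13.86°C, so T = -7.76°C.
  Saturated to 3300 m: -6.9 × 0.8 km = -5.52°C, so T = -13.28°C.
Environment:
  Environment to 3300 m: -9.7 × 2.2 km = -21.34°C, so T = -15.24°C.
T_parcel − T_env = -13.28 − (-15.24) = +1.96°C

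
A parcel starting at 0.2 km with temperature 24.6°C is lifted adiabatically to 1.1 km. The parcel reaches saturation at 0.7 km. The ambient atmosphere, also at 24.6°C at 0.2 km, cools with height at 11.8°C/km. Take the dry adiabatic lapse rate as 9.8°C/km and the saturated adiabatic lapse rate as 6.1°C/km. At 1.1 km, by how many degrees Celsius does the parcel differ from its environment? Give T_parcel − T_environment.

+3.28°C (parcel warmer than environment)

Parcel:
  200 → 700 m (dry, 9.8°C/km): ΔT = -9.8 × 0.5 = -4.9°C → T = 19.7°C
  700 → 1100 m (saturated, 6.1°C/km): ΔT = -6.1 × 0.4 = -2.44°C → T = 17.26°C
Environment:
  200 → 1100 m (environment, 11.8°C/km): ΔT = -11.8 × 0.9 = -10.62°C → T = 13.98°C
T_parcel − T_env = 17.26 − 13.98 = +3.28°C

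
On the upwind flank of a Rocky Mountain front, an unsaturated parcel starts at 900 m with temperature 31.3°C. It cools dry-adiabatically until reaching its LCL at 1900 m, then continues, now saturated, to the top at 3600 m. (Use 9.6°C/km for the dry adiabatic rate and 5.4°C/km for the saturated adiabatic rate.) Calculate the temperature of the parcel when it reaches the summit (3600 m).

900–1900 m, dry: Δz = 1 km ⇒ ΔT = -9.6°C; T = 21.7°C
1900–3600 m, saturated: Δz = 1.7 km ⇒ ΔT = -9.18°C; T = 12.52°C

12.52°C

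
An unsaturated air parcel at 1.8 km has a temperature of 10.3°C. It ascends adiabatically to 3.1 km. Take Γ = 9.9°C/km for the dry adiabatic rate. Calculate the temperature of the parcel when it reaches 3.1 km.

-2.57°C

Dry adiabatic to 3100 m: -9.9 × 1.3 km = -12.87°C, so T = -2.57°C.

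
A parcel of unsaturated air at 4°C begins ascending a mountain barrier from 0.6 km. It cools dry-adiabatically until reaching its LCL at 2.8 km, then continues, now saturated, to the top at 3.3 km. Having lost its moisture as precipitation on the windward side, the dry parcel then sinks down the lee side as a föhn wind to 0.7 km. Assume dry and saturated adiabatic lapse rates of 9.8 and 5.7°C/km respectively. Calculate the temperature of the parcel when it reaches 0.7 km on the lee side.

5.07°C

Dry to 2800 m: -9.8 × 2.2 km = -21.56°C, so T = -17.56°C.
Saturated to 3300 m: -5.7 × 0.5 km = -2.85°C, so T = -20.41°C.
Dry descent to 700 m: +9.8 × 2.6 km = +25.48°C, so T = 5.07°C.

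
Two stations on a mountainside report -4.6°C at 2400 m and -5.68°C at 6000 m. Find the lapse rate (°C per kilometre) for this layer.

0.3°C/km

Γ = −ΔT/Δz = (-4.6 − (-5.68)) / (6000 − 2400) m
  = 1.08°C / 3.6 km = 0.3°C/km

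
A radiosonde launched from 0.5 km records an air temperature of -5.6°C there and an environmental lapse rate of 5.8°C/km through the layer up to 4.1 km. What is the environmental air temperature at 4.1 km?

-26.48°C

500 → 4100 m (environmental, 5.8°C/km): ΔT = -5.8 × 3.6 = -20.88°C → T = -26.48°C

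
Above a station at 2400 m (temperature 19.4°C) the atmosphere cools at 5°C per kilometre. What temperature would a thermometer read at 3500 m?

2400–3500 m, environmental: Δz = 1.1 km ⇒ ΔT = -5.5°C; T = 13.9°C

13.9°C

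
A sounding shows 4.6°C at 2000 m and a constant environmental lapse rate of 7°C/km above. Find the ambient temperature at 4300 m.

Environmental to 4300 m: -7 × 2.3 km = -16.1°C, so T = -11.5°C.

-11.5°C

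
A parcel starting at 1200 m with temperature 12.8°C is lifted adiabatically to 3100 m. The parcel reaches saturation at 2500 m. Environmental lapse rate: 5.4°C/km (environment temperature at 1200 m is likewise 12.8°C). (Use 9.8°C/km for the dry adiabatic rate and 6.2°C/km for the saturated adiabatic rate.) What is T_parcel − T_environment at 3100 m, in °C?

Parcel:
  1200–2500 m, dry: Δz = 1.3 km ⇒ ΔT = -12.74°C; T = 0.06°C
  2500–3100 m, saturated: Δz = 0.6 km ⇒ ΔT = -3.72°C; T = -3.66°C
Environment:
  1200–3100 m, environment: Δz = 1.9 km ⇒ ΔT = -10.26°C; T = 2.54°C
T_parcel − T_env = -3.66 − 2.54 = -6.2°C

-6.2°C (parcel cooler than environment)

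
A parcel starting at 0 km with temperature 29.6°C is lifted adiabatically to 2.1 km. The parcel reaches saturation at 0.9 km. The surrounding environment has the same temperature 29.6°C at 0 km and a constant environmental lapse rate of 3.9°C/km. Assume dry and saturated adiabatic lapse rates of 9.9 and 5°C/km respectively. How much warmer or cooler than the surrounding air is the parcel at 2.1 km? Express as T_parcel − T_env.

-6.72°C (parcel cooler than environment)

Parcel:
  Dry to 900 m: -9.9 × 0.9 km = -8.91°C, so T = 20.69°C.
  Saturated to 2100 m: -5 × 1.2 km = -6°C, so T = 14.69°C.
Environment:
  Environment to 2100 m: -3.9 × 2.1 km = -8.19°C, so T = 21.41°C.
T_parcel − T_env = 14.69 − 21.41 = -6.72°C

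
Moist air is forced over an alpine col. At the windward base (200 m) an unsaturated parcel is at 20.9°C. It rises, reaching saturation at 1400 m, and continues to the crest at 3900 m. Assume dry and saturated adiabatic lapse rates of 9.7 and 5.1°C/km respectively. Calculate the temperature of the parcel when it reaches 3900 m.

-3.49°C

200–1400 m, dry: Δz = 1.2 km ⇒ ΔT = -11.64°C; T = 9.26°C
1400–3900 m, saturated: Δz = 2.5 km ⇒ ΔT = -12.75°C; T = -3.49°C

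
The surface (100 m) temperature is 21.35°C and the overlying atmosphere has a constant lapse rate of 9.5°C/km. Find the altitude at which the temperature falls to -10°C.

Height above start = (21.35 − (-10)) / 9.5 = 3.3 km
Altitude = 100 m + 3300 m = 3400 m

3400 m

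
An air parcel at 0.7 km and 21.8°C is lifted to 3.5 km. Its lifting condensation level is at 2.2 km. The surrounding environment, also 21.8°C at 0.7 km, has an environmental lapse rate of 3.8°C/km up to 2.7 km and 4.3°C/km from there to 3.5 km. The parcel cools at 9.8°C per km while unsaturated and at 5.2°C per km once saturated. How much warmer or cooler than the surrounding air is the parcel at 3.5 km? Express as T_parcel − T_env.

-10.42°C (parcel cooler than environment)

Parcel:
  From 700 m to 2200 m (dry): cools by 9.8 × 1.5 = 14.7°C, giving 7.1°C.
  From 2200 m to 3500 m (saturated): cools by 5.2 × 1.3 = 6.76°C, giving 0.34°C.
Environment:
  From 700 m to 2700 m (environment, lower layer): cools by 3.8 × 2 = 7.6°C, giving 14.2°C.
  From 2700 m to 3500 m (environment, upper layer): cools by 4.3 × 0.8 = 3.44°C, giving 10.76°C.
T_parcel − T_env = 0.34 − 10.76 = -10.42°C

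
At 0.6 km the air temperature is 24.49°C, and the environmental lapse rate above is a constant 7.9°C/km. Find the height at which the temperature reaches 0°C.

3.7 km

Height above start = (24.49 − 0) / 7.9 = 3.1 km
Altitude = 600 m + 3100 m = 3700 m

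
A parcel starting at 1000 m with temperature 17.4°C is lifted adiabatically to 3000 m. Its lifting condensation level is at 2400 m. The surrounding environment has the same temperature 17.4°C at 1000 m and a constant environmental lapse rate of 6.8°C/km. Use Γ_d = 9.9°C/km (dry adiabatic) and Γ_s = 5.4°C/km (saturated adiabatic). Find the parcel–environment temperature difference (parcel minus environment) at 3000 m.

Parcel:
  From 1000 m to 2400 m (dry): cools by 9.9 × 1.4 = 13.86°C, giving 3.54°C.
  From 2400 m to 3000 m (saturated): cools by 5.4 × 0.6 = 3.24°C, giving 0.3°C.
Environment:
  From 1000 m to 3000 m (environment): cools by 6.8 × 2 = 13.6°C, giving 3.8°C.
T_parcel − T_env = 0.3 − 3.8 = -3.5°C

-3.5°C (parcel cooler than environment)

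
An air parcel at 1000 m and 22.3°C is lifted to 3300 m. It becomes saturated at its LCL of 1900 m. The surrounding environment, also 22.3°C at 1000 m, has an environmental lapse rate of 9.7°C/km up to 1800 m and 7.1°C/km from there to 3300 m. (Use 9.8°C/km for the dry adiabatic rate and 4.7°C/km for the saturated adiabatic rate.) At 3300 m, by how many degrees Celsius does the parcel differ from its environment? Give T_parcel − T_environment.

+3.01°C (parcel warmer than environment)

Parcel:
  1000–1900 m, dry: Δz = 0.9 km ⇒ ΔT = -8.82°C; T = 13.48°C
  1900–3300 m, saturated: Δz = 1.4 km ⇒ ΔT = -6.58°C; T = 6.9°C
Environment:
  1000–1800 m, environment, lower layer: Δz = 0.8 km ⇒ ΔT = -7.76°C; T = 14.54°C
  1800–3300 m, environment, upper layer: Δz = 1.5 km ⇒ ΔT = -10.65°C; T = 3.89°C
T_parcel − T_env = 6.9 − 3.89 = +3.01°C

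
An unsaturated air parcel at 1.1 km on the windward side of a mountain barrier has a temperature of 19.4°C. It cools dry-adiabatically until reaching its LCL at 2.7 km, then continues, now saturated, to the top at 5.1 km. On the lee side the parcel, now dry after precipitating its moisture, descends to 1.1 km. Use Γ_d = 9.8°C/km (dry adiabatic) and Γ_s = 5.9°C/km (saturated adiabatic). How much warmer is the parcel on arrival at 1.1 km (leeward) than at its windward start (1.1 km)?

1100 → 2700 m (dry, 9.8°C/km): ΔT = -9.8 × 1.6 = -15.68°C → T = 3.72°C
2700 → 5100 m (saturated, 5.9°C/km): ΔT = -5.9 × 2.4 = -14.16°C → T = -10.44°C
5100 → 1100 m (dry descent, 9.8°C/km): ΔT = +9.8 × 4 = +39.2°C → T = 28.76°C
Net change vs windward start: 28.76 − 19.4 = +9.36°C

+9.36°C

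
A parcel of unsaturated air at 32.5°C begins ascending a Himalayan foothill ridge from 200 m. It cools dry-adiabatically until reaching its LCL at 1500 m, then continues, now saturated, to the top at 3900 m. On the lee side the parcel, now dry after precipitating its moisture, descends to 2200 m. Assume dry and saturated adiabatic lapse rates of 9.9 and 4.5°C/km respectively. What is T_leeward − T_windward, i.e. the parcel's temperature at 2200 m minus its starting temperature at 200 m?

-6.84°C

200 → 1500 m (dry, 9.9°C/km): ΔT = -9.9 × 1.3 = -12.87°C → T = 19.63°C
1500 → 3900 m (saturated, 4.5°C/km): ΔT = -4.5 × 2.4 = -10.8°C → T = 8.83°C
3900 → 2200 m (dry descent, 9.9°C/km): ΔT = +9.9 × 1.7 = +16.83°C → T = 25.66°C
Net change vs windward start: 25.66 − 32.5 = -6.84°C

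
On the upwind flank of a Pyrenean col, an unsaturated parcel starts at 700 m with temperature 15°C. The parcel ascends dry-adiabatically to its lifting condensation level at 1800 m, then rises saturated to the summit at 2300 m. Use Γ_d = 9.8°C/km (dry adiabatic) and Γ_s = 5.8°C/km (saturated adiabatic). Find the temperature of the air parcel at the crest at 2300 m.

1.32°C

From 700 m to 1800 m (dry): cools by 9.8 × 1.1 = 10.78°C, giving 4.22°C.
From 1800 m to 2300 m (saturated): cools by 5.8 × 0.5 = 2.9°C, giving 1.32°C.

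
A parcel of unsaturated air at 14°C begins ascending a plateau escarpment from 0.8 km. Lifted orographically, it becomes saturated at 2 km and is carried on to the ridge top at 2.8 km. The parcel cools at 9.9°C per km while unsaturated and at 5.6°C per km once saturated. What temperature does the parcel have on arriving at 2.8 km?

From 800 m to 2000 m (dry): cools by 9.9 × 1.2 = 11.88°C, giving 2.12°C.
From 2000 m to 2800 m (saturated): cools by 5.6 × 0.8 = 4.48°C, giving -2.36°C.

-2.36°C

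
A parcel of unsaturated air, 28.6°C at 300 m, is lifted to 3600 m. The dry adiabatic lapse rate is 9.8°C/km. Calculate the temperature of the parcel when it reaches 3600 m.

-3.74°C

300 → 3600 m (dry adiabatic, 9.8°C/km): ΔT = -9.8 × 3.3 = -32.34°C → T = -3.74°C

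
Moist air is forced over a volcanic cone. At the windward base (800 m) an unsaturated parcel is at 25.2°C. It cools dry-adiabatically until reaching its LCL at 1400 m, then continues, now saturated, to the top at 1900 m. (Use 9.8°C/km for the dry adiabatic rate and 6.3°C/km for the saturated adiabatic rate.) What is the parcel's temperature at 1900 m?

16.17°C

From 800 m to 1400 m (dry): cools by 9.8 × 0.6 = 5.88°C, giving 19.32°C.
From 1400 m to 1900 m (saturated): cools by 6.3 × 0.5 = 3.15°C, giving 16.17°C.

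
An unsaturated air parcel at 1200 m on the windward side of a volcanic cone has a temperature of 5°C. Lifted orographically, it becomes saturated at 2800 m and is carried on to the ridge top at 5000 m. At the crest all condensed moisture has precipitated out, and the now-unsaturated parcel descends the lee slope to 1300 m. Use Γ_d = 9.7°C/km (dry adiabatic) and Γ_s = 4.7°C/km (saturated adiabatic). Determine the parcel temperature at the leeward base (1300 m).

From 1200 m to 2800 m (dry): cools by 9.7 × 1.6 = 15.52°C, giving -10.52°C.
From 2800 m to 5000 m (saturated): cools by 4.7 × 2.2 = 10.34°C, giving -20.86°C.
From 5000 m to 1300 m (dry descent): warms by 9.7 × 3.7 = 35.89°C, giving 15.03°C.

15.03°C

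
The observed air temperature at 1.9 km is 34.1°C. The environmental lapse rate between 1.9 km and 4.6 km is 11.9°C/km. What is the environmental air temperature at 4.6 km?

1.97°C

From 1900 m to 4600 m (environmental): cools by 11.9 × 2.7 = 32.13°C, giving 1.97°C.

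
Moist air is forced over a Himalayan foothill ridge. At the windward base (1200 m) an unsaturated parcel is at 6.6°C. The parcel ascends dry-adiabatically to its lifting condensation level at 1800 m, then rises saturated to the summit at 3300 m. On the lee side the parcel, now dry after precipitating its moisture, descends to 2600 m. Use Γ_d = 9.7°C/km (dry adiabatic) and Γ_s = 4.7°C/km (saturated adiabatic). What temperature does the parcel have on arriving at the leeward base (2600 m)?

1200 → 1800 m (dry, 9.7°C/km): ΔT = -9.7 × 0.6 = -5.82°C → T = 0.78°C
1800 → 3300 m (saturated, 4.7°C/km): ΔT = -4.7 × 1.5 = -7.05°C → T = -6.27°C
3300 → 2600 m (dry descent, 9.7°C/km): ΔT = +9.7 × 0.7 = +6.79°C → T = 0.52°C

0.52°C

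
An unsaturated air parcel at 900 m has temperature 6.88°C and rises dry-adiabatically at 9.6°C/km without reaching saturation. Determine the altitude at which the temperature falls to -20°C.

Height above start = (6.88 − (-20)) / 9.6 = 2.8 km
Altitude = 900 m + 2800 m = 3700 m

3700 m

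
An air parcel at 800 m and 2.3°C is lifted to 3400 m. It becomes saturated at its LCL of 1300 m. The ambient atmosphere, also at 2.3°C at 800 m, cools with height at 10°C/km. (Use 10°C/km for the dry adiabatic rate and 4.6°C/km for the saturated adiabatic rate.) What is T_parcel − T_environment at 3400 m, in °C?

+11.34°C (parcel warmer than environment)

Parcel:
  800–1300 m, dry: Δz = 0.5 km ⇒ ΔT = -5°C; T = -2.7°C
  1300–3400 m, saturated: Δz = 2.1 km ⇒ ΔT = -9.66°C; T = -12.36°C
Environment:
  800–3400 m, environment: Δz = 2.6 km ⇒ ΔT = -26°C; T = -23.7°C
T_parcel − T_env = -12.36 − (-23.7) = +11.34°C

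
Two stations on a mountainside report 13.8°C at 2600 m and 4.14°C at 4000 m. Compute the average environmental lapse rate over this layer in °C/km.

Γ = −ΔT/Δz = (13.8 − 4.14) / (4000 − 2600) m
  = 9.66°C / 1.4 km = 6.9°C/km

6.9°C/km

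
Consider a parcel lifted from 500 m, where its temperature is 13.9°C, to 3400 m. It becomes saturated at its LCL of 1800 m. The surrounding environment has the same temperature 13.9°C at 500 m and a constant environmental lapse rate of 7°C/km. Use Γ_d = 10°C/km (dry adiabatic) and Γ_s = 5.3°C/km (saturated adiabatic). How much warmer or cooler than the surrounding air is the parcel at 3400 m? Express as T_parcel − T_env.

-1.18°C (parcel cooler than environment)

Parcel:
  Dry to 1800 m: -10 × 1.3 km = -13°C, so T = 0.9°C.
  Saturated to 3400 m: -5.3 × 1.6 km = -8.48°C, so T = -7.58°C.
Environment:
  Environment to 3400 m: -7 × 2.9 km = -20.3°C, so T = -6.4°C.
T_parcel − T_env = -7.58 − (-6.4) = -1.18°C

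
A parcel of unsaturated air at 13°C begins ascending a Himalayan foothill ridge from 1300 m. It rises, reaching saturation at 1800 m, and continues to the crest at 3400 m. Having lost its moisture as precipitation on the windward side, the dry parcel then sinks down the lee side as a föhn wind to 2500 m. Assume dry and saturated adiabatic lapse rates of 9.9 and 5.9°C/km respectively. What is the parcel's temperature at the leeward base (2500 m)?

7.52°C

1300 → 1800 m (dry, 9.9°C/km): ΔT = -9.9 × 0.5 = -4.95°C → T = 8.05°C
1800 → 3400 m (saturated, 5.9°C/km): ΔT = -5.9 × 1.6 = -9.44°C → T = -1.39°C
3400 → 2500 m (dry descent, 9.9°C/km): ΔT = +9.9 × 0.9 = +8.91°C → T = 7.52°C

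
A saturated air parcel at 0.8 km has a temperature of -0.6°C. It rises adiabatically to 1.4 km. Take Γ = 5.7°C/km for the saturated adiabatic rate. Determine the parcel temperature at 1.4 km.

-4.02°C

800 → 1400 m (saturated adiabatic, 5.7°C/km): ΔT = -5.7 × 0.6 = -3.42°C → T = -4.02°C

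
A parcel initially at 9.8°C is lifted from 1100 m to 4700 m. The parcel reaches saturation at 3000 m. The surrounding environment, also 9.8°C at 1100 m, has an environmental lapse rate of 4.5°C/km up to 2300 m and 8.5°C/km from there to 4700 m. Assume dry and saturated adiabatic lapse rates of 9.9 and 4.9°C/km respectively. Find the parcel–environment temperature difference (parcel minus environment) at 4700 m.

-1.34°C (parcel cooler than environment)

Parcel:
  1100–3000 m, dry: Δz = 1.9 km ⇒ ΔT = -18.81°C; T = -9.01°C
  3000–4700 m, saturated: Δz = 1.7 km ⇒ ΔT = -8.33°C; T = -17.34°C
Environment:
  1100–2300 m, environment, lower layer: Δz = 1.2 km ⇒ ΔT = -5.4°C; T = 4.4°C
  2300–4700 m, environment, upper layer: Δz = 2.4 km ⇒ ΔT = -20.4°C; T = -16°C
T_parcel − T_env = -17.34 − (-16) = -1.34°C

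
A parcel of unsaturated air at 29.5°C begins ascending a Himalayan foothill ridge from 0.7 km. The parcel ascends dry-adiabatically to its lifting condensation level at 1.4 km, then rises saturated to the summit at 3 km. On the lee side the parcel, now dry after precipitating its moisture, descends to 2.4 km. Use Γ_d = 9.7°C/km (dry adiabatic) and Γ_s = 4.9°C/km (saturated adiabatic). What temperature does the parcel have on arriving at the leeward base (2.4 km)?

20.69°C

700–1400 m, dry: Δz = 0.7 km ⇒ ΔT = -6.79°C; T = 22.71°C
1400–3000 m, saturated: Δz = 1.6 km ⇒ ΔT = -7.84°C; T = 14.87°C
3000–2400 m, dry descent: Δz = 0.6 km ⇒ ΔT = +5.82°C; T = 20.69°C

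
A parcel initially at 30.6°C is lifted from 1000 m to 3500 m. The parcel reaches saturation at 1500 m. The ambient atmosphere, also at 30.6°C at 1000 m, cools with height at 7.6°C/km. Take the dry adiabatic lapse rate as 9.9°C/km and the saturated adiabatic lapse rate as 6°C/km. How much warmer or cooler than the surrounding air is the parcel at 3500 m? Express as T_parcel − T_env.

+2.05°C (parcel warmer than environment)

Parcel:
  1000 → 1500 m (dry, 9.9°C/km): ΔT = -9.9 × 0.5 = -4.95°C → T = 25.65°C
  1500 → 3500 m (saturated, 6°C/km): ΔT = -6 × 2 = -12°C → T = 13.65°C
Environment:
  1000 → 3500 m (environment, 7.6°C/km): ΔT = -7.6 × 2.5 = -19°C → T = 11.6°C
T_parcel − T_env = 13.65 − 11.6 = +2.05°C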